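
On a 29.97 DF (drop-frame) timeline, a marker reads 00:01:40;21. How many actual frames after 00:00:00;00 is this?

As if non-drop at 30 labels/s: (0 × 3600 + 1 × 60 + 40) × 30 + 21 = 3021.
Minute boundaries passed: 1; those not divisible by 10: 1 − 0 = 1; dropped labels = 2 × 1 = 2.
Actual frame index = 3021 − 2 = 3019.

3019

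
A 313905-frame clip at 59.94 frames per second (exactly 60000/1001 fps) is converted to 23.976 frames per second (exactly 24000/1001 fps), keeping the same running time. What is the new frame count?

Target frames = source frames × (target rate / source rate) = 313905 × (24000/1001)/(60000/1001) = 313905 × 2/5 = 125562.

125562 frames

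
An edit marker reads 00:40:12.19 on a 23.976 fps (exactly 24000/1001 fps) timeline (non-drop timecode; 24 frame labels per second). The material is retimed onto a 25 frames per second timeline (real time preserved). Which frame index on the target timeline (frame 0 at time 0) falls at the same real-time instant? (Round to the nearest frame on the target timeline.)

frame 60380

Source frame index: (0×3600 + 40×60 + 12) × 24 + 19 = 57907.
Real time: 57907 / (24000/1001) = 57964907/24000 s.
Target frame: (57964907/24000) × (25) = 57964907/960 ≈ 60380.111 → 60380.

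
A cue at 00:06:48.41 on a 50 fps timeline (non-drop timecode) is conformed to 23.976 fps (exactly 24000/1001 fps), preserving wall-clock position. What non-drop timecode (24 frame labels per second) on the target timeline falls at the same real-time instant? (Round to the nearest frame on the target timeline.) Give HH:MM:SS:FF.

00:06:48:10

Source frame index: (0×3600 + 6×60 + 48) × 50 + 41 = 20441.
Real time: 20441 / (50) = 20441/50 s.
Target frame: (20441/50) × (24000/1001) = 9811680/1001 ≈ 9801.878 → 9802.
At 24 labels/s: frame 9802 → 00:06:48:10.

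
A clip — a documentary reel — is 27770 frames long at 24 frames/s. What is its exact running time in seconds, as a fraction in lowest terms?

Running time = 27770 ÷ (24) = 27770 × 1/24 = 13885/12 s.

13885/12 seconds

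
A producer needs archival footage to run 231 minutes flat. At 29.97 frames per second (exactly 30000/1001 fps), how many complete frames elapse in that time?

415384 frames

231 min = 13860 s.
Frames = 13860 × 30000/1001 = 5400000/13 ≈ 415384.6154.
Complete frames: 415384.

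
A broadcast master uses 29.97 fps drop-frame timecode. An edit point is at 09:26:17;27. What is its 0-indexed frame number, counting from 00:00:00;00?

1018317

As if non-drop at 30 labels/s: (9 × 3600 + 26 × 60 + 17) × 30 + 27 = 1019337.
Minute boundaries passed: 566; those not divisible by 10: 566 − 56 = 510; dropped labels = 2 × 510 = 1020.
Actual frame index = 1019337 − 1020 = 1018317.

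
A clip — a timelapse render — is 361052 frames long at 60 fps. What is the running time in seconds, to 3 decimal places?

6017.533 seconds

Running time = 361052 × 1/60 = 90263/15 s ≈ 6017.533 s.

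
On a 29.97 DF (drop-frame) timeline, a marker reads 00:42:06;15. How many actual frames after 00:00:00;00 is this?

75719

Complete 10-minute blocks: 4, each 17982 frames → 71928.
Remaining 2 whole minutes in the current block: 1800 + 1 × 1798 = 3598 frames.
Within the current minute: 6 × 30 + 15 − 2 = 193 (labels ;00/;01 skipped at this minute). Total = 71928 + 3598 + 193 = 75719.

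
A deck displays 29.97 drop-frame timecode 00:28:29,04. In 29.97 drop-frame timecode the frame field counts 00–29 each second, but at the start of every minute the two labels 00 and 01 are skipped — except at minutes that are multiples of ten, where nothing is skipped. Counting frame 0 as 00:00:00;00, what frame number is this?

51222

As if non-drop at 30 labels/s: (0 × 3600 + 28 × 60 + 29) × 30 + 4 = 51274.
Minute boundaries passed: 28; those not divisible by 10: 28 − 2 = 26; dropped labels = 2 × 26 = 52.
Actual frame index = 51274 − 52 = 51222.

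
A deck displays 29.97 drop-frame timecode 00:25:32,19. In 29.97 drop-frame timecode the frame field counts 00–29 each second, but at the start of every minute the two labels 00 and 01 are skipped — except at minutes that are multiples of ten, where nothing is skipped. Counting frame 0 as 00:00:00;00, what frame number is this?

As if non-drop at 30 labels/s: (0 × 3600 + 25 × 60 + 32) × 30 + 19 = 45979.
Minute boundaries passed: 25; those not divisible by 10: 25 − 2 = 23; dropped labels = 2 × 23 = 46.
Actual frame index = 45979 − 46 = 45933.

45933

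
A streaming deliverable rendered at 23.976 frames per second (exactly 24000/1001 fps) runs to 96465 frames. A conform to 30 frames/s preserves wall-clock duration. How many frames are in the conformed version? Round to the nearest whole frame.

120702 frames

Frames at target rate = 96465 × (30) / (24000/1001) = 19312293/160 ≈ 120701.831.
Nearest whole frame: 120702.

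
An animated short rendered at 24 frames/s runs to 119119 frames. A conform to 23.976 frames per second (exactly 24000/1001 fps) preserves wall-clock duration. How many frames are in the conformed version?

119000 frames

Target frames = source frames × (target rate / source rate) = 119119 × (24000/1001)/(24) = 119119 × 1000/1001 = 119000.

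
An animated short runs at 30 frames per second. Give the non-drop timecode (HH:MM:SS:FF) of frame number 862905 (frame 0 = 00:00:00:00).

862905 ÷ 30 = 28763 full seconds, remainder 15 frames.
28763 s = 7 h 59 min 23 s.
Timecode: 07:59:23:15.

07:59:23:15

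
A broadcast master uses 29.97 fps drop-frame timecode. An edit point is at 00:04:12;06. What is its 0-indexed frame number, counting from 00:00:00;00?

As if non-drop at 30 labels/s: (0 × 3600 + 4 × 60 + 12) × 30 + 6 = 7566.
Minute boundaries passed: 4; those not divisible by 10: 4 − 0 = 4; dropped labels = 2 × 4 = 8.
Actual frame index = 7566 − 8 = 7558.

7558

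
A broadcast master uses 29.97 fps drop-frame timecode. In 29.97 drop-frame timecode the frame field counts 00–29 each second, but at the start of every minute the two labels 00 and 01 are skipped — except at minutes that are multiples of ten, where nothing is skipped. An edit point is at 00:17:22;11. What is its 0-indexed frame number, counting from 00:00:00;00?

Complete 10-minute blocks: 1, each 17982 frames → 17982.
Remaining 7 whole minutes in the current block: 1800 + 6 × 1798 = 12588 frames.
Within the current minute: 22 × 30 + 11 − 2 = 669 (labels ;00/;01 skipped at this minute). Total = 17982 + 12588 + 669 = 31239.

31239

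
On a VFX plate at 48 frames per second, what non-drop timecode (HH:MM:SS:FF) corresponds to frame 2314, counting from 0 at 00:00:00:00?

2314 ÷ 48 = 48 full seconds, remainder 10 frames.
48 s = 0 h 0 min 48 s.
Timecode: 00:00:48:10.

00:00:48:10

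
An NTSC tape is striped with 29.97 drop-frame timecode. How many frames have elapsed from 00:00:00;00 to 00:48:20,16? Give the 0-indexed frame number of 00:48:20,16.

Complete 10-minute blocks: 4, each 17982 frames → 71928.
Remaining 8 whole minutes in the current block: 1800 + 7 × 1798 = 14386 frames.
Within the current minute: 20 × 30 + 16 − 2 = 614 (labels ;00/;01 skipped at this minute). Total = 71928 + 14386 + 614 = 86928.

86928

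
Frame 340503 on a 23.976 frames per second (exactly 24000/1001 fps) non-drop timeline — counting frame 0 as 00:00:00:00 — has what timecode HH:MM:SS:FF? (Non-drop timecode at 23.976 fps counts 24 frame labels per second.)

340503 ÷ 24 = 14187 full seconds, remainder 15 frames.
14187 s = 3 h 56 min 27 s.
Timecode: 03:56:27:15.

03:56:27:15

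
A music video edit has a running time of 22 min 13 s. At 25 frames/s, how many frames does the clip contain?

33325 frames

22 min 13 s = 1333 s.
Frames = 1333 × 25 = 33325.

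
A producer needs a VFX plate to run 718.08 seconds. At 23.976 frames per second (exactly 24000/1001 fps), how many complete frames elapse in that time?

Frames = 718.08 × 24000/1001 = 1566720/91 ≈ 17216.7033.
Complete frames: 17216.

17216 frames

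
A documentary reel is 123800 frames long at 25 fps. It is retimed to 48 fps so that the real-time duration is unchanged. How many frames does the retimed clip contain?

Target frames = source frames × (target rate / source rate) = 123800 × (48)/(25) = 123800 × 48/25 = 237696.

237696 frames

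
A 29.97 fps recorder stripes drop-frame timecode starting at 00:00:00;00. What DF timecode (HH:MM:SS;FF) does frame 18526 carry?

00:10:18;04

Each 10-minute DF block holds 10 × 60 × 30 − 9 × 2 = 17982 frames. 18526 ÷ 17982 → 1 full block, remainder 544.
Within the partial block the first minute is 1800 frames and each further minute 1798, so 0 further minute boundaries passed. Total skipped labels = 18 × 1 + 2 × 0 = 18.
Non-drop label index = 18526 + 18 = 18544; at 30 labels/s that is 00:10:18:04, i.e. DF 00:10:18;04.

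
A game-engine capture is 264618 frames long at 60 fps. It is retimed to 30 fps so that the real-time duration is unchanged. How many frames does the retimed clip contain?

132309 frames

Target frames = source frames × (target rate / source rate) = 264618 × (30)/(60) = 264618 × 1/2 = 132309.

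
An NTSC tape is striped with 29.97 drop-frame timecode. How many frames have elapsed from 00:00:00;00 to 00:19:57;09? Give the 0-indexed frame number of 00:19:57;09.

As if non-drop at 30 labels/s: (0 × 3600 + 19 × 60 + 57) × 30 + 9 = 35919.
Minute boundaries passed: 19; those not divisible by 10: 19 − 1 = 18; dropped labels = 2 × 18 = 36.
Actual frame index = 35919 − 36 = 35883.

35883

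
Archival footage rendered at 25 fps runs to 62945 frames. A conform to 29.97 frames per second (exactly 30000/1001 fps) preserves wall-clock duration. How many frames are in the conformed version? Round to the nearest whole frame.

75459 frames

Frames at target rate = 62945 × (30000/1001) / (25) = 75534000/1001 ≈ 75458.541.
Nearest whole frame: 75459.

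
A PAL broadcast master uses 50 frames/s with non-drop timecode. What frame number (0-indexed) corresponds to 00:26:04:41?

frame 78241

Total seconds to the label: (0 × 3600 + 26 × 60 + 4) = 1564.
Frame index = 1564 × 50 + 41 = 78241.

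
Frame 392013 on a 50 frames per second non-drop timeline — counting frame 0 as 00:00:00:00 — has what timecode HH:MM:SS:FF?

392013 ÷ 50 = 7840 full seconds, remainder 13 frames.
7840 s = 2 h 10 min 40 s.
Timecode: 02:10:40:13.

02:10:40:13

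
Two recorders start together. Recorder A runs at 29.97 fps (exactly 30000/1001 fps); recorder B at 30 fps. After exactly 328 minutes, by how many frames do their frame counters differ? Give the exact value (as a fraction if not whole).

328 min = 19680 s.
A emits 30000/1001 × 19680 = 590400000/1001 frames; B emits 30 × 19680 = 590400.
Difference = 590400/1001 frames (≈ 589.8102); B is ahead of A.

590400/1001 frames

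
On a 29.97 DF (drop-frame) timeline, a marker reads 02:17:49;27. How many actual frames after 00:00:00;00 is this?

247849

Complete 10-minute blocks: 13, each 17982 frames → 233766.
Remaining 7 whole minutes in the current block: 1800 + 6 × 1798 = 12588 frames.
Within the current minute: 49 × 30 + 27 − 2 = 1495 (labels ;00/;01 skipped at this minute). Total = 233766 + 12588 + 1495 = 247849.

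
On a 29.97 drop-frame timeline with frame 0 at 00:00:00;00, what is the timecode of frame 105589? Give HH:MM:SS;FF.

00:58:43;05

Each 10-minute DF block holds 10 × 60 × 30 − 9 × 2 = 17982 frames. 105589 ÷ 17982 → 5 full blocks, remainder 15679.
Within the partial block the first minute is 1800 frames and each further minute 1798, so 8 further minute boundaries passed. Total skipped labels = 18 × 5 + 2 × 8 = 106.
Non-drop label index = 105589 + 106 = 105695; at 30 labels/s that is 00:58:43:05, i.e. DF 00:58:43;05.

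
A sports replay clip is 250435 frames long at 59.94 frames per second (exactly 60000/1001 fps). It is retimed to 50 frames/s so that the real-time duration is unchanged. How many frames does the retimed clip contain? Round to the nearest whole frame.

208905 frames

Frames at target rate = 250435 × (50) / (60000/1001) = 50137087/240 ≈ 208904.529.
Nearest whole frame: 208905.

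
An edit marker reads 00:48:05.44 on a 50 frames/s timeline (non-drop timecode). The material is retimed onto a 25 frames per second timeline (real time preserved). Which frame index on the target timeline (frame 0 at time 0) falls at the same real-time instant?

frame 72147

Source frame index: (0×3600 + 48×60 + 5) × 50 + 44 = 144294.
Real time: 144294 / (50) = 72147/25 s.
Target frame: (72147/25) × (25) = 72147.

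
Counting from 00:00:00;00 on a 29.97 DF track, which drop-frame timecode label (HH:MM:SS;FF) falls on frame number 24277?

00:13:30;01

Each 10-minute DF block holds 10 × 60 × 30 − 9 × 2 = 17982 frames. 24277 ÷ 17982 → 1 full block, remainder 6295.
Within the partial block the first minute is 1800 frames and each further minute 1798, so 3 further minute boundaries passed. Total skipped labels = 18 × 1 + 2 × 3 = 24.
Non-drop label index = 24277 + 24 = 24301; at 30 labels/s that is 00:13:30:01, i.e. DF 00:13:30;01.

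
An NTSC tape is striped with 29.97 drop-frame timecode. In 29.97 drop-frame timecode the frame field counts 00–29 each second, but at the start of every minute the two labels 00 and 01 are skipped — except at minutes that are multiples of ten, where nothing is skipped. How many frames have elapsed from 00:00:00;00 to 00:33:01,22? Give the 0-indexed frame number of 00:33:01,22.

59392

As if non-drop at 30 labels/s: (0 × 3600 + 33 × 60 + 1) × 30 + 22 = 59452.
Minute boundaries passed: 33; those not divisible by 10: 33 − 3 = 30; dropped labels = 2 × 30 = 60.
Actual frame index = 59452 − 60 = 59392.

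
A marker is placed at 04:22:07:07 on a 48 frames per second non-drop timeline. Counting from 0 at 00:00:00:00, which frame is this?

754903

Total seconds to the label: (4 × 3600 + 22 × 60 + 7) = 15727.
Frame index = 15727 × 48 + 7 = 754903.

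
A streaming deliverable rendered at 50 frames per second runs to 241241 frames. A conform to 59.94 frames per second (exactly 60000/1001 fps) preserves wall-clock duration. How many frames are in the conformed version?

Target frames = source frames × (target rate / source rate) = 241241 × (60000/1001)/(50) = 241241 × 1200/1001 = 289200.

289200 frames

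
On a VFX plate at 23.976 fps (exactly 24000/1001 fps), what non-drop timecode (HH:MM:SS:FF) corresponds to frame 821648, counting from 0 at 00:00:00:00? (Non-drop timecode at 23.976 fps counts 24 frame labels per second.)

09:30:35:08

821648 ÷ 24 = 34235 full seconds, remainder 8 frames.
34235 s = 9 h 30 min 35 s.
Timecode: 09:30:35:08.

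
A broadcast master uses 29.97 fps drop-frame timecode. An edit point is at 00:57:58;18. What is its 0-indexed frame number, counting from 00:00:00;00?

104254

As if non-drop at 30 labels/s: (0 × 3600 + 57 × 60 + 58) × 30 + 18 = 104358.
Minute boundaries passed: 57; those not divisible by 10: 57 − 5 = 52; dropped labels = 2 × 52 = 104.
Actual frame index = 104358 − 104 = 104254.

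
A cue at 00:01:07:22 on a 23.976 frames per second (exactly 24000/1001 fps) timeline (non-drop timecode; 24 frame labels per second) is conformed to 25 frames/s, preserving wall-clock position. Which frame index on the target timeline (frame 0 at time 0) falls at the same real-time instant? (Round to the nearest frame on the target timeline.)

frame 1700

Source frame index: (0×3600 + 1×60 + 7) × 24 + 22 = 1630.
Real time: 1630 / (24000/1001) = 163163/2400 s.
Target frame: (163163/2400) × (25) = 163163/96 ≈ 1699.615 → 1700.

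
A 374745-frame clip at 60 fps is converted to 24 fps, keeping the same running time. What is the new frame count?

Target frames = source frames × (target rate / source rate) = 374745 × (24)/(60) = 374745 × 2/5 = 149898.

149898 frames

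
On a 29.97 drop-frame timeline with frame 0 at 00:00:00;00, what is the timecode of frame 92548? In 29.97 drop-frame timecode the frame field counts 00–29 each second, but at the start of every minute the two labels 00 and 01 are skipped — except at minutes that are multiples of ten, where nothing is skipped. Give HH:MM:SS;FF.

Ten DF minutes hold 17982 frames, so frame 92548 lies in block 5 (frames 89910–107891) with 2638 frames into that block.
The block's first minute is 1800 frames and the rest 1798 each; 2638 frames reaches minute 1, so 5 × 18 + 1 × 2 = 92 labels have been skipped so far.
Adding those back, label number 92548 + 92 = 92640 at 30 labels/s is 3088 s + 0 f = 0 h 51 min 28 s frame 0, i.e. 00:51:28;00.

00:51:28;00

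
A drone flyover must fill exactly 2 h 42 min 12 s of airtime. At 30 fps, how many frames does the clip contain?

291960 frames

2 h 42 min 12 s = 9732 s.
Frames = 9732 × 30 = 291960.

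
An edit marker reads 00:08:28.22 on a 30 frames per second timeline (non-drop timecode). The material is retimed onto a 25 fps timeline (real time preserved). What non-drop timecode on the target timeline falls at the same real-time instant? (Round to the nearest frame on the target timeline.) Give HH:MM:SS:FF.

00:08:28:18

Source frame index: (0×3600 + 8×60 + 28) × 30 + 22 = 15262.
Real time: 15262 / (30) = 7631/15 s.
Target frame: (7631/15) × (25) = 38155/3 ≈ 12718.333 → 12718.
At 25 labels/s: frame 12718 → 00:08:28:18.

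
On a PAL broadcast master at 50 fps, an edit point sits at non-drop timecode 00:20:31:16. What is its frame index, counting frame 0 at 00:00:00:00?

frame 61566

Total seconds to the label: (0 × 3600 + 20 × 60 + 31) = 1231.
Frame index = 1231 × 50 + 16 = 61566.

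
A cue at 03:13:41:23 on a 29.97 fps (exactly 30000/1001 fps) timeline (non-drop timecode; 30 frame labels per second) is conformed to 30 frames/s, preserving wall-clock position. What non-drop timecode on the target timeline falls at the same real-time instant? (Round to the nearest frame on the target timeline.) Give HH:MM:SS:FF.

03:13:53:12

Source frame index: (3×3600 + 13×60 + 41) × 30 + 23 = 348653.
Real time: 348653 / (30000/1001) = 349001653/30000 s.
Target frame: (349001653/30000) × (30) = 349001653/1000 ≈ 349001.653 → 349002.
At 30 labels/s: frame 349002 → 03:13:53:12.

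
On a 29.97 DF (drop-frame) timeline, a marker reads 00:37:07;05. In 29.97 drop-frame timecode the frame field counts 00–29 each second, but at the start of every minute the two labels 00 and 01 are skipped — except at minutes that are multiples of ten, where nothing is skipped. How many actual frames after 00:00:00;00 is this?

66747

As if non-drop at 30 labels/s: (0 × 3600 + 37 × 60 + 7) × 30 + 5 = 66815.
Minute boundaries passed: 37; those not divisible by 10: 37 − 3 = 34; dropped labels = 2 × 34 = 68.
Actual frame index = 66815 − 68 = 66747.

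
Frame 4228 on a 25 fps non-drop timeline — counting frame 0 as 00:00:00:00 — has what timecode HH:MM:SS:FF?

4228 ÷ 25 = 169 full seconds, remainder 3 frames.
169 s = 0 h 2 min 49 s.
Timecode: 00:02:49:03.

00:02:49:03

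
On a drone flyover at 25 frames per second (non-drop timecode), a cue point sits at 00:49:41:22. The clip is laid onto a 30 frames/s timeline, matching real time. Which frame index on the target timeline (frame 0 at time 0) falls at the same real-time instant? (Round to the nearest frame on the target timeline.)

Source frame index: (0×3600 + 49×60 + 41) × 25 + 22 = 74547.
Real time: 74547 / (25) = 74547/25 s.
Target frame: (74547/25) × (30) = 447282/5 ≈ 89456.400 → 89456.

frame 89456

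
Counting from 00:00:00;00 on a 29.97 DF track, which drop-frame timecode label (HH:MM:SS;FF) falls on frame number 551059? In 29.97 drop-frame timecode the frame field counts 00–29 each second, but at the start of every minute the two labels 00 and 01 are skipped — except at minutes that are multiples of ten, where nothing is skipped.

05:06:27;01

Ten DF minutes hold 17982 frames, so frame 551059 lies in block 30 (frames 539460–557441) with 11599 frames into that block.
The block's first minute is 1800 frames and the rest 1798 each; 11599 frames reaches minute 6, so 30 × 18 + 6 × 2 = 552 labels have been skipped so far.
Adding those back, label number 551059 + 552 = 551611 at 30 labels/s is 18387 s + 1 f = 5 h 6 min 27 s frame 1, i.e. 05:06:27;01.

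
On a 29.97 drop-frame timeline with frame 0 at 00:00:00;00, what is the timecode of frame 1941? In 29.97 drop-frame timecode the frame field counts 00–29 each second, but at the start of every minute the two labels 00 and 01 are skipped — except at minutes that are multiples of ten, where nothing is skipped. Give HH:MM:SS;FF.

00:01:04;23

Ten DF minutes hold 17982 frames, so frame 1941 lies in block 0 (frames 0–17981) with 1941 frames into that block.
The block's first minute is 1800 frames and the rest 1798 each; 1941 frames reaches minute 1, so 0 × 18 + 1 × 2 = 2 labels have been skipped so far.
Adding those back, label number 1941 + 2 = 1943 at 30 labels/s is 64 s + 23 f = 0 h 1 min 4 s frame 23, i.e. 00:01:04;23.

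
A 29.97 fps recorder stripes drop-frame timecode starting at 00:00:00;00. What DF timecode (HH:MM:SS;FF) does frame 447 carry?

Ten DF minutes hold 17982 frames, so frame 447 lies in block 0 (frames 0–17981) with 447 frames into that block.
The block's first minute is 1800 frames and the rest 1798 each; 447 frames reaches minute 0, so 0 × 18 + 0 × 2 = 0 labels have been skipped so far.
Adding those back, label number 447 + 0 = 447 at 30 labels/s is 14 s + 27 f = 0 h 0 min 14 s frame 27, i.e. 00:00:14;27.

00:00:14;27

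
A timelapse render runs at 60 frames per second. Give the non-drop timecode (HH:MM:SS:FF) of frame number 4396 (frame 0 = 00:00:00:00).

00:01:13:16

4396 ÷ 60 = 73 full seconds, remainder 16 frames.
73 s = 0 h 1 min 13 s.
Timecode: 00:01:13:16.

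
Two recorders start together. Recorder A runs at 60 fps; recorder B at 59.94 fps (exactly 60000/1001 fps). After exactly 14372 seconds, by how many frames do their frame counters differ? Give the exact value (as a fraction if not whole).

A emits 60 × 14372 = 862320 frames; B emits 60000/1001 × 14372 = 862320000/1001.
Difference = 862320/1001 frames (≈ 861.4585); B is behind A.

862320/1001 frames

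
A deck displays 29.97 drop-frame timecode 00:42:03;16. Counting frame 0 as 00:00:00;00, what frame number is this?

75630

As if non-drop at 30 labels/s: (0 × 3600 + 42 × 60 + 3) × 30 + 16 = 75706.
Minute boundaries passed: 42; those not divisible by 10: 42 − 4 = 38; dropped labels = 2 × 38 = 76.
Actual frame index = 75706 − 76 = 75630.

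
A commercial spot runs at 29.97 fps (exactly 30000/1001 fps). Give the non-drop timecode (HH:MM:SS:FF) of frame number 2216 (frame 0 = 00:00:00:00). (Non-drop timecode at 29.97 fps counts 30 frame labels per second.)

00:01:13:26

2216 ÷ 30 = 73 full seconds, remainder 26 frames.
73 s = 0 h 1 min 13 s.
Timecode: 00:01:13:26.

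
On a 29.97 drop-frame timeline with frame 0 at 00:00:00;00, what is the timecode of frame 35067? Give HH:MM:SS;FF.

Each 10-minute DF block holds 10 × 60 × 30 − 9 × 2 = 17982 frames. 35067 ÷ 17982 → 1 full block, remainder 17085.
Within the partial block the first minute is 1800 frames and each further minute 1798, so 9 further minute boundaries passed. Total skipped labels = 18 × 1 + 2 × 9 = 36.
Non-drop label index = 35067 + 36 = 35103; at 30 labels/s that is 00:19:30:03, i.e. DF 00:19:30;03.

00:19:30;03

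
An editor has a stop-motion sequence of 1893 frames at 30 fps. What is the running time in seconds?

63.1 seconds

Running time = 1893 / (30) = 63.1 s.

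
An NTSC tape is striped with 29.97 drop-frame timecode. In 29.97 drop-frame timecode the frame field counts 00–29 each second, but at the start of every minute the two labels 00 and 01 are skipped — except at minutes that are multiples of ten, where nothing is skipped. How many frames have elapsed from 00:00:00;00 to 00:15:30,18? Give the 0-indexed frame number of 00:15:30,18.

27890

As if non-drop at 30 labels/s: (0 × 3600 + 15 × 60 + 30) × 30 + 18 = 27918.
Minute boundaries passed: 15; those not divisible by 10: 15 − 1 = 14; dropped labels = 2 × 14 = 28.
Actual frame index = 27918 − 28 = 27890.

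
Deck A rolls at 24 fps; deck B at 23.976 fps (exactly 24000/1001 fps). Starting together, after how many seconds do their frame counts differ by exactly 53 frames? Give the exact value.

53053/24 seconds

The gap grows by |24000/1001 − 24| = 24/1001 frames per second.
Time for a 53-frame gap: 53 ÷ (24/1001) = 53053/24 s.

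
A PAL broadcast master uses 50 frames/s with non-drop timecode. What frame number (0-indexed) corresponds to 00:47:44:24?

Total seconds to the label: (0 × 3600 + 47 × 60 + 44) = 2864.
Frame index = 2864 × 50 + 24 = 143224.

143224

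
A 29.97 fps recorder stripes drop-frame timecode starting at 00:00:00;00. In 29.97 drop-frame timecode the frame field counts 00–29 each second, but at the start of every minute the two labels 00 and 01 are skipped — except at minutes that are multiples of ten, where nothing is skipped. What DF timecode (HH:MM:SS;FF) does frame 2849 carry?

Each 10-minute DF block holds 10 × 60 × 30 − 9 × 2 = 17982 frames. 2849 ÷ 17982 → 0 full blocks, remainder 2849.
Within the partial block the first minute is 1800 frames and each further minute 1798, so 1 further minute boundary passed. Total skipped labels = 18 × 0 + 2 × 1 = 2.
Non-drop label index = 2849 + 2 = 2851; at 30 labels/s that is 00:01:35:01, i.e. DF 00:01:35;01.

00:01:35;01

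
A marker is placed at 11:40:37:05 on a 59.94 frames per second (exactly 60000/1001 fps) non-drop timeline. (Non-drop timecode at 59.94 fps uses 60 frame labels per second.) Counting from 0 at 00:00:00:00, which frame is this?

Total seconds to the label: (11 × 3600 + 40 × 60 + 37) = 42037.
Frame index = 42037 × 60 + 5 = 2522225.

2522225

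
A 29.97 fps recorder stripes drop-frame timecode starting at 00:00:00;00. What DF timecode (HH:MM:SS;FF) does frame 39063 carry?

Ten DF minutes hold 17982 frames, so frame 39063 lies in block 2 (frames 35964–53945) with 3099 frames into that block.
The block's first minute is 1800 frames and the rest 1798 each; 3099 frames reaches minute 1, so 2 × 18 + 1 × 2 = 38 labels have been skipped so far.
Adding those back, label number 39063 + 38 = 39101 at 30 labels/s is 1303 s + 11 f = 0 h 21 min 43 s frame 11, i.e. 00:21:43;11.

00:21:43;11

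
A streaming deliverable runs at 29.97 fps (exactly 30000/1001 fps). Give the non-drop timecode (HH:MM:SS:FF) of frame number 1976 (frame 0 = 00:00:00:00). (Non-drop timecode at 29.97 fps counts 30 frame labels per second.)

00:01:05:26

1976 ÷ 30 = 65 full seconds, remainder 26 frames.
65 s = 0 h 1 min 5 s.
Timecode: 00:01:05:26.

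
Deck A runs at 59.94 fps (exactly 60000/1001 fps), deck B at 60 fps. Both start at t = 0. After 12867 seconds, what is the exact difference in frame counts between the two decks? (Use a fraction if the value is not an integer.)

772020/1001 frames

A emits 60000/1001 × 12867 = 772020000/1001 frames; B emits 60 × 12867 = 772020.
Difference = 772020/1001 frames (≈ 771.2488); B is ahead of A.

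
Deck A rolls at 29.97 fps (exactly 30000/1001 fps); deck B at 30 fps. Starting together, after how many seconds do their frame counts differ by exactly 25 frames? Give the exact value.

5005/6 seconds

The gap grows by |30 − 30000/1001| = 30/1001 frames per second.
Time for a 25-frame gap: 25 ÷ (30/1001) = 5005/6 s.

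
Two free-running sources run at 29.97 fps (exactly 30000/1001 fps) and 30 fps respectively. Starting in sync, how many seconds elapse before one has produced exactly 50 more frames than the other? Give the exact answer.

The gap grows by |30 − 30000/1001| = 30/1001 frames per second.
Time for a 50-frame gap: 50 ÷ (30/1001) = 5005/3 s.

5005/3 seconds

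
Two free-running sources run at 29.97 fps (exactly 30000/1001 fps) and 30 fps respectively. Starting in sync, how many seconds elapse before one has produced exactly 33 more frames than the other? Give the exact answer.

1101.1 seconds

The gap grows by |30 − 30000/1001| = 30/1001 frames per second.
Time for a 33-frame gap: 33 ÷ (30/1001) = 1101.1 s.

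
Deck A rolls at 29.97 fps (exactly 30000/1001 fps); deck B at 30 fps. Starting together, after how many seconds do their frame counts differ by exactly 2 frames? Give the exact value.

The gap grows by |30 − 30000/1001| = 30/1001 frames per second.
Time for a 2-frame gap: 2 ÷ (30/1001) = 1001/15 s.

1001/15 seconds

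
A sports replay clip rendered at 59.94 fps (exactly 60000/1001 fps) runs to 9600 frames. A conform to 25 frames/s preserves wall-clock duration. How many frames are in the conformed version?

Target frames = source frames × (target rate / source rate) = 9600 × (25)/(60000/1001) = 9600 × 1001/2400 = 4004.

4004 frames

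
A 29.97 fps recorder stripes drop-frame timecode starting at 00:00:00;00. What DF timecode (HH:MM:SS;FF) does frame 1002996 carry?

Each 10-minute DF block holds 10 × 60 × 30 − 9 × 2 = 17982 frames. 1002996 ÷ 17982 → 55 full blocks, remainder 13986.
Within the partial block the first minute is 1800 frames and each further minute 1798, so 7 further minute boundaries passed. Total skipped labels = 18 × 55 + 2 × 7 = 1004.
Non-drop label index = 1002996 + 1004 = 1004000; at 30 labels/s that is 09:17:46:20, i.e. DF 09:17:46;20.

09:17:46;20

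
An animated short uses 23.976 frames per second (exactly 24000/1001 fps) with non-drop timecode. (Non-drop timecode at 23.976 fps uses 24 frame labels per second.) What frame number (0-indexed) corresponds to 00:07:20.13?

10573

Total seconds to the label: (0 × 3600 + 7 × 60 + 20) = 440.
Frame index = 440 × 24 + 13 = 10573.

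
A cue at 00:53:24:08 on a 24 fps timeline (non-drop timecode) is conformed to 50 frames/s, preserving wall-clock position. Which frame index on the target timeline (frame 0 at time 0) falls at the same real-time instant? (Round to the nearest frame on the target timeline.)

Source frame index: (0×3600 + 53×60 + 24) × 24 + 8 = 76904.
Real time: 76904 / (24) = 9613/3 s.
Target frame: (9613/3) × (50) = 480650/3 ≈ 160216.667 → 160217.

frame 160217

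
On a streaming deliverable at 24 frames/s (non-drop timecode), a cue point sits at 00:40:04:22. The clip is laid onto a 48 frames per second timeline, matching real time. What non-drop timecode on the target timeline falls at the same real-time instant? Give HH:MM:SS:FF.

00:40:04:44

Source frame index: (0×3600 + 40×60 + 4) × 24 + 22 = 57718.
Real time: 57718 / (24) = 28859/12 s.
Target frame: (28859/12) × (48) = 115436.
At 48 labels/s: frame 115436 → 00:40:04:44.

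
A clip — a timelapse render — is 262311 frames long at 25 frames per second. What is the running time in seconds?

10492.44 seconds

Running time = 262311 / (25) = 10492.44 s.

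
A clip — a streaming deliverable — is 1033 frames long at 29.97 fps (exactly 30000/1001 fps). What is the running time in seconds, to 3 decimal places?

Running time = 1033 × 1001/30000 = 1034033/30000 s ≈ 34.468 s.

34.468 seconds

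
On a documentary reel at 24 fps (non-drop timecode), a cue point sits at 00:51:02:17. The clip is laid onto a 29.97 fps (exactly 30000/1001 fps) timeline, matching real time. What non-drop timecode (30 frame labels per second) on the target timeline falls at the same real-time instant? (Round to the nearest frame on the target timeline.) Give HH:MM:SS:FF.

Source frame index: (0×3600 + 51×60 + 2) × 24 + 17 = 73505.
Real time: 73505 / (24) = 73505/24 s.
Target frame: (73505/24) × (30000/1001) = 91881250/1001 ≈ 91789.461 → 91789.
At 30 labels/s: frame 91789 → 00:50:59:19.

00:50:59:19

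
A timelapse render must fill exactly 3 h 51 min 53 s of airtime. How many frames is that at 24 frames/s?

3 h 51 min 53 s = 13913 s.
Frames = 13913 × 24 = 333912.

333912 frames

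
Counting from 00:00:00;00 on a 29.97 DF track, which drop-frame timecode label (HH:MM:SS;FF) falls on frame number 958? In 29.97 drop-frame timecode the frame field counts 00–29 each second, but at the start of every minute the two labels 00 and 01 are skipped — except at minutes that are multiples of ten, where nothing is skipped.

Each 10-minute DF block holds 10 × 60 × 30 − 9 × 2 = 17982 frames. 958 ÷ 17982 → 0 full blocks, remainder 958.
Within the partial block the first minute is 1800 frames and each further minute 1798, so 0 further minute boundaries passed. Total skipped labels = 18 × 0 + 2 × 0 = 0.
Non-drop label index = 958 + 0 = 958; at 30 labels/s that is 00:00:31:28, i.e. DF 00:00:31;28.

00:00:31;28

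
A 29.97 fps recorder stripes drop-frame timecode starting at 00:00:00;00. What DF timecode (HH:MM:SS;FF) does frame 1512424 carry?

Ten DF minutes hold 17982 frames, so frame 1512424 lies in block 84 (frames 1510488–1528469) with 1936 frames into that block.
The block's first minute is 1800 frames and the rest 1798 each; 1936 frames reaches minute 1, so 84 × 18 + 1 × 2 = 1514 labels have been skipped so far.
Adding those back, label number 1512424 + 1514 = 1513938 at 30 labels/s is 50464 s + 18 f = 14 h 1 min 4 s frame 18, i.e. 14:01:04;18.

14:01:04;18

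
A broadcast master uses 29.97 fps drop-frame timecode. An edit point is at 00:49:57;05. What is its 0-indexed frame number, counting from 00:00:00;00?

89825

As if non-drop at 30 labels/s: (0 × 3600 + 49 × 60 + 57) × 30 + 5 = 89915.
Minute boundaries passed: 49; those not divisible by 10: 49 − 4 = 45; dropped labels = 2 × 45 = 90.
Actual frame index = 89915 − 90 = 89825.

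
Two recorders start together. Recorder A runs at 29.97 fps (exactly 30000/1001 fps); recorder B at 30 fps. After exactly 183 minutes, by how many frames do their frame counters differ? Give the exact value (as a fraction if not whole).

183 min = 10980 s.
A emits 30000/1001 × 10980 = 329400000/1001 frames; B emits 30 × 10980 = 329400.
Difference = 329400/1001 frames (≈ 329.0709); B is ahead of A.

329400/1001 frames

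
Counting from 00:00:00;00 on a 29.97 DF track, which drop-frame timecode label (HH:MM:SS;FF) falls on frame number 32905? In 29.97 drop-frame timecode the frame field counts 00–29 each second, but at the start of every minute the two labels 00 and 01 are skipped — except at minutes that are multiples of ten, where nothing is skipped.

Each 10-minute DF block holds 10 × 60 × 30 − 9 × 2 = 17982 frames. 32905 ÷ 17982 → 1 full block, remainder 14923.
Within the partial block the first minute is 1800 frames and each further minute 1798, so 8 further minute boundaries passed. Total skipped labels = 18 × 1 + 2 × 8 = 34.
Non-drop label index = 32905 + 34 = 32939; at 30 labels/s that is 00:18:17:29, i.e. DF 00:18:17;29.

00:18:17;29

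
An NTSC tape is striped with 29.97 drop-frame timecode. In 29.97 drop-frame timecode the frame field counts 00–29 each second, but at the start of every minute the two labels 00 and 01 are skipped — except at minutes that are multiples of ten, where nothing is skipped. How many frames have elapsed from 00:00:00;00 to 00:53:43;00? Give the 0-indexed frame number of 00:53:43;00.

Complete 10-minute blocks: 5, each 17982 frames → 89910.
Remaining 3 whole minutes in the current block: 1800 + 2 × 1798 = 5396 frames.
Within the current minute: 43 × 30 + 0 − 2 = 1288 (labels ;00/;01 skipped at this minute). Total = 89910 + 5396 + 1288 = 96594.

96594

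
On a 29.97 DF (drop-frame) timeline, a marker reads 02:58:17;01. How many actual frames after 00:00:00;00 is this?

As if non-drop at 30 labels/s: (2 × 3600 + 58 × 60 + 17) × 30 + 1 = 320911.
Minute boundaries passed: 178; those not divisible by 10: 178 − 17 = 161; dropped labels = 2 × 161 = 322.
Actual frame index = 320911 − 322 = 320589.

320589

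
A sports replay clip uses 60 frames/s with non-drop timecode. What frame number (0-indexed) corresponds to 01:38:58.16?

356296

Total seconds to the label: (1 × 3600 + 38 × 60 + 58) = 5938.
Frame index = 5938 × 60 + 16 = 356296.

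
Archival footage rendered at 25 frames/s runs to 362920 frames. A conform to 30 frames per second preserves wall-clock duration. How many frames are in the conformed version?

Target frames = source frames × (target rate / source rate) = 362920 × (30)/(25) = 362920 × 6/5 = 435504.

435504 frames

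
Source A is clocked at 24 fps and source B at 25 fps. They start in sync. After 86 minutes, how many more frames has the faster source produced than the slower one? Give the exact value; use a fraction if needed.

86 min = 5160 s.
A emits 24 × 5160 = 123840 frames; B emits 25 × 5160 = 129000.
Difference = 5160 frames; B is ahead of A.

5160 frames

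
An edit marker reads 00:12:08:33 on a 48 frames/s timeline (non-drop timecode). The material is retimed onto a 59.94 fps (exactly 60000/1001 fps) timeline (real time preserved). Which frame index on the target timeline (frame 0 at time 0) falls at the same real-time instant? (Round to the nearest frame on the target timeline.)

Source frame index: (0×3600 + 12×60 + 8) × 48 + 33 = 34977.
Real time: 34977 / (48) = 11659/16 s.
Target frame: (11659/16) × (60000/1001) = 43721250/1001 ≈ 43677.572 → 43678.

frame 43678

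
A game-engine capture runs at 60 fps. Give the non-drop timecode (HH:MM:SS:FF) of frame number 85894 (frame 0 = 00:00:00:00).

85894 ÷ 60 = 1431 full seconds, remainder 34 frames.
1431 s = 0 h 23 min 51 s.
Timecode: 00:23:51:34.

00:23:51:34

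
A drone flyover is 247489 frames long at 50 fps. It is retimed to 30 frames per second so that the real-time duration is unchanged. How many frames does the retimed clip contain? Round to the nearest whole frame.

Frames at target rate = 247489 × (30) / (50) = 742467/5 ≈ 148493.400.
Nearest whole frame: 148493.

148493 frames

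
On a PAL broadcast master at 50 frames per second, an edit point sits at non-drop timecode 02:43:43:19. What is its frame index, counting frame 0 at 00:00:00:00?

491169

Total seconds to the label: (2 × 3600 + 43 × 60 + 43) = 9823.
Frame index = 9823 × 50 + 19 = 491169.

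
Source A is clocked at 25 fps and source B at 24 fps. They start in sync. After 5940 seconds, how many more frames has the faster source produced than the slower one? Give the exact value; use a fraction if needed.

A emits 25 × 5940 = 148500 frames; B emits 24 × 5940 = 142560.
Difference = 5940 frames; B is behind A.

5940 frames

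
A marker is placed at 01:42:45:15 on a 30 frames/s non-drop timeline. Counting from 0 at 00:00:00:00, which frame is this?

184965

Total seconds to the label: (1 × 3600 + 42 × 60 + 45) = 6165.
Frame index = 6165 × 30 + 15 = 184965.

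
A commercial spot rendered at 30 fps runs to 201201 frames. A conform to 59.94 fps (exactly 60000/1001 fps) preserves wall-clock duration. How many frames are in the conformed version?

Target frames = source frames × (target rate / source rate) = 201201 × (60000/1001)/(30) = 201201 × 2000/1001 = 402000.

402000 frames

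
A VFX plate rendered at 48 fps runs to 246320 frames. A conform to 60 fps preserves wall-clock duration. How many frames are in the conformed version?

Target frames = source frames × (target rate / source rate) = 246320 × (60)/(48) = 246320 × 5/4 = 307900.

307900 frames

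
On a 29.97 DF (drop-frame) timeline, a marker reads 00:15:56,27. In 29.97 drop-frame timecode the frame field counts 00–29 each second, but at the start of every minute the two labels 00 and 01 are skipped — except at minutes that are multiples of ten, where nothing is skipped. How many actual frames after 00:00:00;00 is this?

28679

Complete 10-minute blocks: 1, each 17982 frames → 17982.
Remaining 5 whole minutes in the current block: 1800 + 4 × 1798 = 8992 frames.
Within the current minute: 56 × 30 + 27 − 2 = 1705 (labels ;00/;01 skipped at this minute). Total = 17982 + 8992 + 1705 = 28679.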